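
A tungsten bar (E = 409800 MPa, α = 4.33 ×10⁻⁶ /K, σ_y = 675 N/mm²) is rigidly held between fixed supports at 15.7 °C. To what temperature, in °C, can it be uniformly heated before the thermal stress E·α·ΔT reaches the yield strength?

E = 409800 MPa = 409.8 GPa.
σ_y = 675 N/mm² = 675.0 MPa.
E·α·ΔT = 675.0 MPa ⇒ ΔT = 675.0 / (409.8×10³ × 4.33×10⁻⁶) = 380.4 K.
T = 15.7 + 380.4 = 396.1 °C.

396 °C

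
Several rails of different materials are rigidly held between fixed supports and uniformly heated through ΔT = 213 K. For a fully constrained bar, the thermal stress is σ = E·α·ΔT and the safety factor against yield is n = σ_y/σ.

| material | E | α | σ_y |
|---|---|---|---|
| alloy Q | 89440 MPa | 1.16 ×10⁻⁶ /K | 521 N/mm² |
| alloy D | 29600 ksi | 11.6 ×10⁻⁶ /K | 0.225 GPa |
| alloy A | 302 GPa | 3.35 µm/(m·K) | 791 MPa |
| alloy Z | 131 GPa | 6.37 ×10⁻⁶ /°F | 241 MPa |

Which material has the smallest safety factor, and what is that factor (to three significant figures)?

Converting E to GPa, α to ×10⁻⁶/K, σ_y to MPa, then σ and n for each:
  alloy Q: E = 89.44, α = 1.16, σ_y = 521.0 → σ = 22.1 MPa, n = 23.6
  alloy D: E = 204.1, α = 11.6, σ_y = 225.0 → σ = 504 MPa, n = 0.446
  alloy A: E = 302.0, α = 3.35, σ_y = 791.0 → σ = 215 MPa, n = 3.67
  alloy Z: E = 131.0, α = 11.5, σ_y = 241.0 → σ = 320 MPa, n = 0.753
Alloy D has the lowest safety factor, n = 0.446.

alloy D, n = 0.446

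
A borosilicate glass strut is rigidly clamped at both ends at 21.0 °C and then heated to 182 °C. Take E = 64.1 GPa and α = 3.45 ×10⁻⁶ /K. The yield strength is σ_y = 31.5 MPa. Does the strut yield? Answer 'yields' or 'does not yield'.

yields

ΔT = 161.0 K. Constrained thermal stress σ = E·α·ΔT = 64.10×10³ MPa × 3.45×10⁻⁶ × 161.0 = 35.6 MPa (compressive).
Compare to σ_y = 31.5 MPa: σ ≥ σ_y, so it yields.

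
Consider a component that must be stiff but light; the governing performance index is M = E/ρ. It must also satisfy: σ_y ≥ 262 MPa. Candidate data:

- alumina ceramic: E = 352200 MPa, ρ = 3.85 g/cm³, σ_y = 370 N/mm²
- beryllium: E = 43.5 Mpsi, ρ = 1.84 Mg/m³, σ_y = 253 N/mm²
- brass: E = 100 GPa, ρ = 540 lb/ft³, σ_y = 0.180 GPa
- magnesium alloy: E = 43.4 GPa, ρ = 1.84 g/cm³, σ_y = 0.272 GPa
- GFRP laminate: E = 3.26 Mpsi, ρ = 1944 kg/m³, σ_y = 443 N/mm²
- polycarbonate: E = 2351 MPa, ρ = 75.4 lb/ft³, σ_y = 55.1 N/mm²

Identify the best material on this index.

alumina ceramic

Screen on constraints: σ_y ≥ 262 MPa. Survivors: alumina ceramic, magnesium alloy, GFRP laminate.
After converting to SI:
  alumina ceramic: E = 352.2 GPa, ρ = 3850 kg/m³
  magnesium alloy: E = 43.40 GPa, ρ = 1840 kg/m³
  GFRP laminate: E = 22.48 GPa, ρ = 1944 kg/m³
  alumina ceramic: M = 91.5 MN·m/kg
  magnesium alloy: M = 23.6 MN·m/kg
  GFRP laminate: M = 11.6 MN·m/kg
Alumina ceramic has the largest M.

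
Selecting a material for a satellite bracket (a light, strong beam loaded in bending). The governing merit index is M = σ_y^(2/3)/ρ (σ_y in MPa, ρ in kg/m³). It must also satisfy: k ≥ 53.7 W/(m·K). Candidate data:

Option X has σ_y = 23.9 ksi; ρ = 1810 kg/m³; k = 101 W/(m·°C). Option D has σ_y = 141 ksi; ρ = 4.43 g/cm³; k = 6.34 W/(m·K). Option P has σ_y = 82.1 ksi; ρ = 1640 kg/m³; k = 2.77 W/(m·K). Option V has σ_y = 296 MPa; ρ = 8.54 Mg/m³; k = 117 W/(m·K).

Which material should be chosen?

option X

Screen on constraints: k ≥ 53.7 W/(m·K). Survivors: option X, option V.
Normalizing units and computing the index:
  option X: σ_y = 164.8 MPa, ρ = 1810 kg/m³
  option V: σ_y = 296.0 MPa, ρ = 8540 kg/m³
  option X: M = 16.6×10⁻³
  option V: M = 5.20×10⁻³
Option X ranks first.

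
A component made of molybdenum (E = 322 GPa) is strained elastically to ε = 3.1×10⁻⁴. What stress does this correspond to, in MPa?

σ = E·ε = 322000 MPa × 3.1×10⁻⁴ = 99.8 MPa.

99.8 MPa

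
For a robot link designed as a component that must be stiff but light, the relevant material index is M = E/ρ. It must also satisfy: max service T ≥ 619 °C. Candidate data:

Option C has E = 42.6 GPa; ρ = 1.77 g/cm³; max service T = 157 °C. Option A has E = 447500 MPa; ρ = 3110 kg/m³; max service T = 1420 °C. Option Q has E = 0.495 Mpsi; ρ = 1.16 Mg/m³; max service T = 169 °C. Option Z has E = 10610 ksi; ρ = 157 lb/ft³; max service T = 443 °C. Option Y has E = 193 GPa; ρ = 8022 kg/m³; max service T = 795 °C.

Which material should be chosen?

option A

Screen on constraints: max service T ≥ 619 °C. Survivors: option A, option Y.
Normalizing units and computing the index:
  option A: E = 447.5 GPa, ρ = 3110 kg/m³
  option Y: E = 193.0 GPa, ρ = 8022 kg/m³
  option A: M = 144 MN·m/kg
  option Y: M = 24.1 MN·m/kg
Option A has the largest M.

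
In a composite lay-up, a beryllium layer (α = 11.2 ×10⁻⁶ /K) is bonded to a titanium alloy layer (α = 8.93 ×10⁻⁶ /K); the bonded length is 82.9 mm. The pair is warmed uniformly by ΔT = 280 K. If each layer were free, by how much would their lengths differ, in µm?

52.7 µm

Δα = |11.2 − 8.93|×10⁻⁶/K = 2.27×10⁻⁶/K.
ΔL_mismatch = Δα·L·ΔT = 2.27×10⁻⁶ × 82.9 mm × 280.0 K = 52.7 µm.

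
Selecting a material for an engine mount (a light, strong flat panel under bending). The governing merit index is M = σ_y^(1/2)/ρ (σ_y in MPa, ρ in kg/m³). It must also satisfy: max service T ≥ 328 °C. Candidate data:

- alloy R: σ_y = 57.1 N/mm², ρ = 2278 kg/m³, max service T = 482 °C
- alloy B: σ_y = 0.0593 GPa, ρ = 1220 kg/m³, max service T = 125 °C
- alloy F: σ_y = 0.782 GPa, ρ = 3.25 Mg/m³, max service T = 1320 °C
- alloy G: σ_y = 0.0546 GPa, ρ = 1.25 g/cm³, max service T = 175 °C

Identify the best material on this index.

alloy F

Screen on constraints: max service T ≥ 328 °C. Survivors: alloy R, alloy F.
After converting to SI:
  alloy R: σ_y = 57.10 MPa, ρ = 2278 kg/m³
  alloy F: σ_y = 782.0 MPa, ρ = 3250 kg/m³
  alloy F: M = 8.60×10⁻³
  alloy R: M = 3.32×10⁻³
The maximum is for alloy F.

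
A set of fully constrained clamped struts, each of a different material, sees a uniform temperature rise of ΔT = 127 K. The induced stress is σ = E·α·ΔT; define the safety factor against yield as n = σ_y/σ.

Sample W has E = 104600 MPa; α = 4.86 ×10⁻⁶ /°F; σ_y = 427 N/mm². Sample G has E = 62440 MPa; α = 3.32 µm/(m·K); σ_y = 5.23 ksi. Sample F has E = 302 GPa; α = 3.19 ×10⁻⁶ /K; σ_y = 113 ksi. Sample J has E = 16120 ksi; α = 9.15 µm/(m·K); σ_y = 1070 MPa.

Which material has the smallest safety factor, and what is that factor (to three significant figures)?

In consistent units (E in GPa, α in ×10⁻⁶/K, σ_y in MPa):
  sample W: E = 104.6, α = 8.75, σ_y = 427.0 → σ = 116 MPa, n = 3.67
  sample G: E = 62.44, α = 3.32, σ_y = 36.06 → σ = 26.3 MPa, n = 1.37
  sample F: E = 302.0, α = 3.19, σ_y = 779.1 → σ = 122 MPa, n = 6.37
  sample J: E = 111.1, α = 9.15, σ_y = 1070 → σ = 129 MPa, n = 8.28
Sample G has the lowest safety factor, n = 1.37.

sample G, n = 1.37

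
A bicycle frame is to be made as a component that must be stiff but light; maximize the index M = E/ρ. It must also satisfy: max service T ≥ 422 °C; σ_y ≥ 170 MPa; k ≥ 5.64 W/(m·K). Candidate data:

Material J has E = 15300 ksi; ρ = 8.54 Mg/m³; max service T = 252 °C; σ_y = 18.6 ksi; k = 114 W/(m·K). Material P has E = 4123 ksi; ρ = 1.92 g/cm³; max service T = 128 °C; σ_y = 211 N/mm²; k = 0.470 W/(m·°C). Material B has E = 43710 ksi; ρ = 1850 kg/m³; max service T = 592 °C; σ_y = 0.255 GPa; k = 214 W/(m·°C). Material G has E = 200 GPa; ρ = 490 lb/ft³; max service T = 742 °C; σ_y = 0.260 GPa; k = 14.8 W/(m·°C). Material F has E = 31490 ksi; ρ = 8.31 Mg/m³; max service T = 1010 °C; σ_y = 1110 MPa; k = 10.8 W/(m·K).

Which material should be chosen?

Screen on constraints: max service T ≥ 422 °C; σ_y ≥ 170 MPa; k ≥ 5.64 W/(m·K). Survivors: material B, material G, material F.
After converting to SI:
  material B: E = 301.4 GPa, ρ = 1850 kg/m³
  material G: E = 200.0 GPa, ρ = 7849 kg/m³
  material F: E = 217.1 GPa, ρ = 8310 kg/m³
  material B: M = 163 MN·m/kg
  material F: M = 26.1 MN·m/kg
  material G: M = 25.5 MN·m/kg
Material B has the largest M.

material B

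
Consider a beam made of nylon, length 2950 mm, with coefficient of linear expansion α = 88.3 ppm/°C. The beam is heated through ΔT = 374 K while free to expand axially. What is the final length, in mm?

3047.4 mm

ΔL = α·L₀·ΔT = 88.3×10⁻⁶ × 2950 mm × 374.0 K = 97.4 mm.
L = L₀ + ΔL = 2950 + 97.4 = 3047.4 mm.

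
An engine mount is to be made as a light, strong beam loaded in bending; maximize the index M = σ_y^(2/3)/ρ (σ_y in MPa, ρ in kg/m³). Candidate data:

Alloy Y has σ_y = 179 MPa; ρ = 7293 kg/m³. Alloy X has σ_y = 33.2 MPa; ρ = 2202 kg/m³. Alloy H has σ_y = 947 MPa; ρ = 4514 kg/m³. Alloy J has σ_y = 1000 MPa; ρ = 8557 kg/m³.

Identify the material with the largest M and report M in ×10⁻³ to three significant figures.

Per-candidate index values:
  alloy H: M = 21.4×10⁻³
  alloy J: M = 11.7×10⁻³
  alloy X: M = 4.69×10⁻³
  alloy Y: M = 4.36×10⁻³
Alloy H ranks first.

alloy H, M = 21.4×10⁻³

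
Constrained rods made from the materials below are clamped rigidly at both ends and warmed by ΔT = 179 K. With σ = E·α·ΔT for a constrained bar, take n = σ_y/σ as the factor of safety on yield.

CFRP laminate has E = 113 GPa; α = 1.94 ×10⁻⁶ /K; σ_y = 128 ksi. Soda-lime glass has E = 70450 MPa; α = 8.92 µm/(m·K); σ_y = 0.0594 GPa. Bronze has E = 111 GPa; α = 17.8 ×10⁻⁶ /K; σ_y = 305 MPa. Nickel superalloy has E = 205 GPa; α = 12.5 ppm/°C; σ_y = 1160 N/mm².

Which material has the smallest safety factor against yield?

soda-lime glass

In consistent units (E in GPa, α in ×10⁻⁶/K, σ_y in MPa):
  CFRP laminate: E = 113.0, α = 1.94, σ_y = 882.5 → σ = 39.2 MPa, n = 22.5
  soda-lime glass: E = 70.45, α = 8.92, σ_y = 59.40 → σ = 112 MPa, n = 0.528
  bronze: E = 111.0, α = 17.8, σ_y = 305.0 → σ = 354 MPa, n = 0.862
  nickel superalloy: E = 205.0, α = 12.5, σ_y = 1160 → σ = 459 MPa, n = 2.53
Smallest n: soda-lime glass with n = 0.528.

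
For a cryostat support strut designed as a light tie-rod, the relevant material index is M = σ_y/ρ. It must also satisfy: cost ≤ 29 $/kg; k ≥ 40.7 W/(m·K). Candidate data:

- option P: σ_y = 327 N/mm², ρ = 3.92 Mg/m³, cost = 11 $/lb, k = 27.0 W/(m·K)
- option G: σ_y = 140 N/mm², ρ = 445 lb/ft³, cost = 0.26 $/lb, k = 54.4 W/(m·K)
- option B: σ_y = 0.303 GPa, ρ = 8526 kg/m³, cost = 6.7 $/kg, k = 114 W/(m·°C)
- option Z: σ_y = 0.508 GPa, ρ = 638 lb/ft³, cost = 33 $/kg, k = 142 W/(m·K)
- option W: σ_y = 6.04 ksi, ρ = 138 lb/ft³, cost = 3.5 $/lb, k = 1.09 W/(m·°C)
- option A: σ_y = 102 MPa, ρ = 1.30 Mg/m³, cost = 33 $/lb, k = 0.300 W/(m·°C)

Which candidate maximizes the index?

option B

Screen on constraints: cost ≤ 29 $/kg; k ≥ 40.7 W/(m·K). Survivors: option G, option B.
Convert each candidate to consistent units, then evaluate M:
  option G: σ_y = 140.0 MPa, ρ = 7128 kg/m³
  option B: σ_y = 303.0 MPa, ρ = 8526 kg/m³
  option B: M = 35.5 kN·m/kg
  option G: M = 19.6 kN·m/kg
Option B has the largest M.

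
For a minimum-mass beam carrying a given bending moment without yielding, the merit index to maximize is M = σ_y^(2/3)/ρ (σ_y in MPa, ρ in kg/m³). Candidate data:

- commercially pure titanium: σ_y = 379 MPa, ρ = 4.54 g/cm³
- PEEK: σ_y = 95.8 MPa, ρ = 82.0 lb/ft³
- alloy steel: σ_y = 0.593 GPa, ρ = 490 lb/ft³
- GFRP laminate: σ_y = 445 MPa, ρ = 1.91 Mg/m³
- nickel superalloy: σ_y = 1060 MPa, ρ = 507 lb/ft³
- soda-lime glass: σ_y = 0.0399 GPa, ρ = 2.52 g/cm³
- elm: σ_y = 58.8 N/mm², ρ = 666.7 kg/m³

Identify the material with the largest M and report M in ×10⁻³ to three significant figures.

Putting every candidate on a common basis:
  commercially pure titanium: σ_y = 379.0 MPa, ρ = 4540 kg/m³
  PEEK: σ_y = 95.80 MPa, ρ = 1314 kg/m³
  alloy steel: σ_y = 593.0 MPa, ρ = 7849 kg/m³
  GFRP laminate: σ_y = 445.0 MPa, ρ = 1910 kg/m³
  nickel superalloy: σ_y = 1060 MPa, ρ = 8121 kg/m³
  soda-lime glass: σ_y = 39.90 MPa, ρ = 2520 kg/m³
  elm: σ_y = 58.80 MPa, ρ = 666.7 kg/m³
  GFRP laminate: M = 30.5×10⁻³
  elm: M = 22.7×10⁻³
  PEEK: M = 15.9×10⁻³
  nickel superalloy: M = 12.8×10⁻³
  commercially pure titanium: M = 11.5×10⁻³
  alloy steel: M = 8.99×10⁻³
  soda-lime glass: M = 4.63×10⁻³
GFRP laminate ranks first.

GFRP laminate, M = 30.5×10⁻³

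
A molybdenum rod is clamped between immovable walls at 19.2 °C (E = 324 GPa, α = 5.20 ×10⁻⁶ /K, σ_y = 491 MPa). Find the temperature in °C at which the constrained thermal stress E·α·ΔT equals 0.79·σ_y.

E·α·ΔT = 387.9 MPa ⇒ ΔT = 387.9 / (324.0×10³ × 5.20×10⁻⁶) = 230.2 K.
T = 19.2 + 230.2 = 249.4 °C.

249 °C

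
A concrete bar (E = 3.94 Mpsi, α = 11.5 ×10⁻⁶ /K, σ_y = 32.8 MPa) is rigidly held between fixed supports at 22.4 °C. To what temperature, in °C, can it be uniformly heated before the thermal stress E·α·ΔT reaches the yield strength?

127 °C

E = 3.94 Mpsi = 27.17 GPa.
E·α·ΔT = 32.80 MPa ⇒ ΔT = 32.80 / (27.17×10³ × 11.5×10⁻⁶) = 105.0 K.
T = 22.4 + 105.0 = 127.4 °C.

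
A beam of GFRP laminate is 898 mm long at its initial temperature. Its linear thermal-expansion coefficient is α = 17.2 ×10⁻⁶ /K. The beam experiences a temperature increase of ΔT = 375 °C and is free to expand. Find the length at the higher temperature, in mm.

903.79 mm

ΔL = α·L₀·ΔT = 17.2×10⁻⁶ × 898 mm × 375.0 K = 5.79 mm.
L = L₀ + ΔL = 898 + 5.79 = 903.79 mm.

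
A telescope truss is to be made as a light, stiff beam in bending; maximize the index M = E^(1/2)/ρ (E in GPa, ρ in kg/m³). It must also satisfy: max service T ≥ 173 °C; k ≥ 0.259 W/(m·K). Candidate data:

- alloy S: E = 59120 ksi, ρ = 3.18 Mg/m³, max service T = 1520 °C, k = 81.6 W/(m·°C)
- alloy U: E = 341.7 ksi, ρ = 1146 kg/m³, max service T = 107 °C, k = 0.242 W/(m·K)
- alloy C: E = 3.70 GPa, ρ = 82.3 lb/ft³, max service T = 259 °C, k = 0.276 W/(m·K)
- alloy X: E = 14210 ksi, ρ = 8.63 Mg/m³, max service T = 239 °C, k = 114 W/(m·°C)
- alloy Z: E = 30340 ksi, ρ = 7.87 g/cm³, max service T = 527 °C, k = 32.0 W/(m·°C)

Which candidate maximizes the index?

alloy S

Screen on constraints: max service T ≥ 173 °C; k ≥ 0.259 W/(m·K). Survivors: alloy S, alloy C, alloy X, alloy Z.
Normalizing units and computing the index:
  alloy S: E = 407.6 GPa, ρ = 3180 kg/m³
  alloy C: E = 3.700 GPa, ρ = 1318 kg/m³
  alloy X: E = 97.97 GPa, ρ = 8630 kg/m³
  alloy Z: E = 209.2 GPa, ρ = 7870 kg/m³
  alloy S: M = 6.35×10⁻³
  alloy Z: M = 1.84×10⁻³
  alloy C: M = 1.46×10⁻³
  alloy X: M = 1.15×10⁻³
Alloy S has the largest M.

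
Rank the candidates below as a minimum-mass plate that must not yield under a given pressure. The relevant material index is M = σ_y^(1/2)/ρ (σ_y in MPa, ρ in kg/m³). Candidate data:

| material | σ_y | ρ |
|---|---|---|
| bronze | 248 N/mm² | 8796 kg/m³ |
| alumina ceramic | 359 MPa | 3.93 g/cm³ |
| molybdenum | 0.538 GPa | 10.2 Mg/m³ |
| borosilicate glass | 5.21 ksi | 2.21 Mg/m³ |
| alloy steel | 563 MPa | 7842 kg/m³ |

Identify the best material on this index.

alumina ceramic

After converting to SI:
  bronze: σ_y = 248.0 MPa, ρ = 8796 kg/m³
  alumina ceramic: σ_y = 359.0 MPa, ρ = 3930 kg/m³
  molybdenum: σ_y = 538.0 MPa, ρ = 10200 kg/m³
  borosilicate glass: σ_y = 35.92 MPa, ρ = 2210 kg/m³
  alloy steel: σ_y = 563.0 MPa, ρ = 7842 kg/m³
  alumina ceramic: M = 4.82×10⁻³
  alloy steel: M = 3.03×10⁻³
  borosilicate glass: M = 2.71×10⁻³
  molybdenum: M = 2.27×10⁻³
  bronze: M = 1.79×10⁻³
Alumina ceramic ranks first.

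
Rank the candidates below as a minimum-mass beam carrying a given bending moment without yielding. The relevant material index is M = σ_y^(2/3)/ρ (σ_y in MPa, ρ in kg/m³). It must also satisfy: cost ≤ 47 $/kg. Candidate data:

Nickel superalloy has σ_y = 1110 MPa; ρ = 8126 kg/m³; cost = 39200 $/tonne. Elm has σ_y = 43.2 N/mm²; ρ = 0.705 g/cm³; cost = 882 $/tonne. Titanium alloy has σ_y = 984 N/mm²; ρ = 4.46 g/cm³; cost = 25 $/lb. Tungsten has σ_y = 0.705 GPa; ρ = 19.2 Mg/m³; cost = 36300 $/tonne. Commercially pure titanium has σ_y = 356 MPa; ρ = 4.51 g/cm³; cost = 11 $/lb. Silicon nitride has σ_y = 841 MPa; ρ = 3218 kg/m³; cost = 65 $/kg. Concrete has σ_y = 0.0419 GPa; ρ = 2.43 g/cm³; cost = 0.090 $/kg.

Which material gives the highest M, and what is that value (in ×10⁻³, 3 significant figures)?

Screen on constraints: cost ≤ 47 $/kg. Survivors: nickel superalloy, elm, tungsten, commercially pure titanium, concrete.
Putting every candidate on a common basis:
  nickel superalloy: σ_y = 1110 MPa, ρ = 8126 kg/m³
  elm: σ_y = 43.20 MPa, ρ = 705.0 kg/m³
  tungsten: σ_y = 705.0 MPa, ρ = 19200 kg/m³
  commercially pure titanium: σ_y = 356.0 MPa, ρ = 4510 kg/m³
  concrete: σ_y = 41.90 MPa, ρ = 2430 kg/m³
  elm: M = 17.5×10⁻³
  nickel superalloy: M = 13.2×10⁻³
  commercially pure titanium: M = 11.1×10⁻³
  concrete: M = 4.96×10⁻³
  tungsten: M = 4.13×10⁻³
The maximum is for elm.

elm, M = 17.5×10⁻³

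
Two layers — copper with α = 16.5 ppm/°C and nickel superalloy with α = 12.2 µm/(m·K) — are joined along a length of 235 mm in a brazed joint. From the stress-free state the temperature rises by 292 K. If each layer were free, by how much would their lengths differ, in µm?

Δα = |16.5 − 12.2|×10⁻⁶/K = 4.30×10⁻⁶/K.
ΔL_mismatch = Δα·L·ΔT = 4.30×10⁻⁶ × 235.0 mm × 292.0 K = 295 µm.

295 µm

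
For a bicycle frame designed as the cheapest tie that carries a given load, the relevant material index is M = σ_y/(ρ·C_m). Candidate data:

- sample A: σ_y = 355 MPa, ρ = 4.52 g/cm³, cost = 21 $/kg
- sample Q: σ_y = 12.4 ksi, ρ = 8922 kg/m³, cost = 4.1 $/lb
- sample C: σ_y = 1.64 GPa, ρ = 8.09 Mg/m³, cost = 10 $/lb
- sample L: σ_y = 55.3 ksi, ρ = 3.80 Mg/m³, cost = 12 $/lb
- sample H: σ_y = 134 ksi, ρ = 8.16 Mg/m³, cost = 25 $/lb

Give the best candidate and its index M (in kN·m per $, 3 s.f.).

Normalizing units and computing the index:
  sample A: σ_y = 355.0 MPa, ρ = 4520 kg/m³, cost = 21.00 $/kg
  sample Q: σ_y = 85.50 MPa, ρ = 8922 kg/m³, cost = 9.039 $/kg
  sample C: σ_y = 1640 MPa, ρ = 8090 kg/m³, cost = 22.05 $/kg
  sample L: σ_y = 381.3 MPa, ρ = 3800 kg/m³, cost = 26.46 $/kg
  sample H: σ_y = 923.9 MPa, ρ = 8160 kg/m³, cost = 55.11 $/kg
  sample C: M = 9.20 kN·m per $
  sample L: M = 3.79 kN·m per $
  sample A: M = 3.74 kN·m per $
  sample H: M = 2.05 kN·m per $
  sample Q: M = 1.06 kN·m per $
Sample C ranks first.

sample C, M = 9.20 kN·m per $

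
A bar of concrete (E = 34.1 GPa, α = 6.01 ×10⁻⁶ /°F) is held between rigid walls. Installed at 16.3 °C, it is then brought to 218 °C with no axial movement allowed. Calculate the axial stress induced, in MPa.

74.4 MPa

α = 6.01×10⁻⁶/°F × 9/5 = 10.8×10⁻⁶/K.
ΔT = 201.7 K. Constrained thermal stress σ = E·α·ΔT = 34.10×10³ MPa × 10.8×10⁻⁶ × 201.7 = 74.4 MPa (compressive).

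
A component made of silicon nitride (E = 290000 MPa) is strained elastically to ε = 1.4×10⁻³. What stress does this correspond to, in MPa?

E = 290000 MPa = 290.0 GPa.
σ = E·ε = 290000 MPa × 1.4×10⁻³ = 406 MPa.

406 MPa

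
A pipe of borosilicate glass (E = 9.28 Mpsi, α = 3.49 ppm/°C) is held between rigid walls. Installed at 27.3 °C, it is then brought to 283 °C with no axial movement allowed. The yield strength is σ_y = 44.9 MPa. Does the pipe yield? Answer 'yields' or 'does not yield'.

yields

E = 9.28 Mpsi = 63.98 GPa.
ΔT = 255.7 K. Constrained thermal stress σ = E·α·ΔT = 63.98×10³ MPa × 3.49×10⁻⁶ × 255.7 = 57.1 MPa (compressive).
Compare to σ_y = 44.9 MPa: σ ≥ σ_y, so it yields.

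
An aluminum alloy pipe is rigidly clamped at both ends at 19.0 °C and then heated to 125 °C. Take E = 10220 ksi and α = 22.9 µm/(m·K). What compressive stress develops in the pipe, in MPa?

171 MPa

E = 10220 ksi = 70.46 GPa.
ΔT = 106.0 K. Constrained thermal stress σ = E·α·ΔT = 70.46×10³ MPa × 22.9×10⁻⁶ × 106.0 = 171 MPa (compressive).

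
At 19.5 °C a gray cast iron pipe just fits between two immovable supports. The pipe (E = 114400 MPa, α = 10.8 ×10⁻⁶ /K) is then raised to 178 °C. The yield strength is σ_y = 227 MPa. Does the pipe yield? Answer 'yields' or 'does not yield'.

does not yield

E = 114400 MPa = 114.4 GPa.
ΔT = 158.5 K. Constrained thermal stress σ = E·α·ΔT = 114.4×10³ MPa × 10.8×10⁻⁶ × 158.5 = 196 MPa (compressive).
Compare to σ_y = 227 MPa: σ < σ_y, so it does not yield.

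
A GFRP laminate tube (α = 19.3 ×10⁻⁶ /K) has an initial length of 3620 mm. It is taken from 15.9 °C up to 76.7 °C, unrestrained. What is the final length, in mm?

ΔT = 76.7 − 15.9 = 60.80 K.
ΔL = α·L₀·ΔT = 19.3×10⁻⁶ × 3620 mm × 60.80 K = 4.25 mm.
L = L₀ + ΔL = 3620 + 4.25 = 3624.2 mm.

3624.2 mm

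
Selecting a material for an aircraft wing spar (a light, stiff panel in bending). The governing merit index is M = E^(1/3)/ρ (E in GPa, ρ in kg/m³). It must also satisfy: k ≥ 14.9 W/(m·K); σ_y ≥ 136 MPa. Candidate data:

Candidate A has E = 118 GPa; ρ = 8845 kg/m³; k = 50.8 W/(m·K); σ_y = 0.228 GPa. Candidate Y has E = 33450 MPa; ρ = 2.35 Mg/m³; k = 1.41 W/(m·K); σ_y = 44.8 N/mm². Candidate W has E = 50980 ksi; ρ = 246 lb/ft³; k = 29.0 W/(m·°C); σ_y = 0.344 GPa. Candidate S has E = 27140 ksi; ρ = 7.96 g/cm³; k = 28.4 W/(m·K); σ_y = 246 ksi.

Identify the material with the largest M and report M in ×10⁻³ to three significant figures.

Screen on constraints: k ≥ 14.9 W/(m·K); σ_y ≥ 136 MPa. Survivors: candidate A, candidate W, candidate S.
In SI units:
  candidate A: E = 118.0 GPa, ρ = 8845 kg/m³
  candidate W: E = 351.5 GPa, ρ = 3941 kg/m³
  candidate S: E = 187.1 GPa, ρ = 7960 kg/m³
  candidate W: M = 1.79×10⁻³
  candidate S: M = 0.719×10⁻³
  candidate A: M = 0.555×10⁻³
Highest index: candidate W.

candidate W, M = 1.79×10⁻³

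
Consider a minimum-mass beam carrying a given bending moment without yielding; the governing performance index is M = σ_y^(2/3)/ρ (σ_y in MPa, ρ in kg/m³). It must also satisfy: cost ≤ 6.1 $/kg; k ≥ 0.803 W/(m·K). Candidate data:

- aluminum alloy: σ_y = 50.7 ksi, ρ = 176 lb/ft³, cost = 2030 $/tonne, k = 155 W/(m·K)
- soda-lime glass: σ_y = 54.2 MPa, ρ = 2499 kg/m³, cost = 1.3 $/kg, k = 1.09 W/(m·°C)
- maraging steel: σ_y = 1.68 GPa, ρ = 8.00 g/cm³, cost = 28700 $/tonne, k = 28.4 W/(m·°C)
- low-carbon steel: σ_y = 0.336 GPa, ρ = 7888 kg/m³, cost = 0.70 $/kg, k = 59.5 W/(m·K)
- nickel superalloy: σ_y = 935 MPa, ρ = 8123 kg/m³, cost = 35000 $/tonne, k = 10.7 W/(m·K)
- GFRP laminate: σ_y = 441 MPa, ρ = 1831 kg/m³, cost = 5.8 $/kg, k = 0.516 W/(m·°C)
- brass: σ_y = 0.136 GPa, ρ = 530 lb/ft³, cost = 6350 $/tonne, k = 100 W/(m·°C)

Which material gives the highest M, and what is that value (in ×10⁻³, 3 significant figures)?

Screen on constraints: cost ≤ 6.1 $/kg; k ≥ 0.803 W/(m·K). Survivors: aluminum alloy, soda-lime glass, low-carbon steel.
Convert each candidate to consistent units, then evaluate M:
  aluminum alloy: σ_y = 349.6 MPa, ρ = 2819 kg/m³
  soda-lime glass: σ_y = 54.20 MPa, ρ = 2499 kg/m³
  low-carbon steel: σ_y = 336.0 MPa, ρ = 7888 kg/m³
  aluminum alloy: M = 17.6×10⁻³
  low-carbon steel: M = 6.13×10⁻³
  soda-lime glass: M = 5.73×10⁻³
Highest index: aluminum alloy.

aluminum alloy, M = 17.6×10⁻³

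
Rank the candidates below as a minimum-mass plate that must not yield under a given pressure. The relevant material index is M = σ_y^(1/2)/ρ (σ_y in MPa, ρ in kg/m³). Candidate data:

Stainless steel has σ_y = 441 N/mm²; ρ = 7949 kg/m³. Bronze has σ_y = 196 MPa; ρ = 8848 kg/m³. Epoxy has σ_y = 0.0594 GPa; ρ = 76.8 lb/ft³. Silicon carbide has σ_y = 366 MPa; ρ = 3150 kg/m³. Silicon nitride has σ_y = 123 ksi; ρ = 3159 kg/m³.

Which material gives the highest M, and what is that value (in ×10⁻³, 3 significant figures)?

Convert each candidate to consistent units, then evaluate M:
  stainless steel: σ_y = 441.0 MPa, ρ = 7949 kg/m³
  bronze: σ_y = 196.0 MPa, ρ = 8848 kg/m³
  epoxy: σ_y = 59.40 MPa, ρ = 1230 kg/m³
  silicon carbide: σ_y = 366.0 MPa, ρ = 3150 kg/m³
  silicon nitride: σ_y = 848.1 MPa, ρ = 3159 kg/m³
  silicon nitride: M = 9.22×10⁻³
  epoxy: M = 6.26×10⁻³
  silicon carbide: M = 6.07×10⁻³
  stainless steel: M = 2.64×10⁻³
  bronze: M = 1.58×10⁻³
Silicon nitride ranks first.

silicon nitride, M = 9.22×10⁻³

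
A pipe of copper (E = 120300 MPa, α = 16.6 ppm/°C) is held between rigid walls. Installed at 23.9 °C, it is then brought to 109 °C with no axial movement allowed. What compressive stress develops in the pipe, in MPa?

E = 120300 MPa = 120.3 GPa.
ΔT = 85.10 K. Constrained thermal stress σ = E·α·ΔT = 120.3×10³ MPa × 16.6×10⁻⁶ × 85.10 = 170 MPa (compressive).

170 MPa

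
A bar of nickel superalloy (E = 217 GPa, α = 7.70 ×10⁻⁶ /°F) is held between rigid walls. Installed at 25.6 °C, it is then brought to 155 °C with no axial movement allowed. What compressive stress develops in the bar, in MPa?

α = 7.70×10⁻⁶/°F × 9/5 = 13.9×10⁻⁶/K.
ΔT = 129.4 K. Constrained thermal stress σ = E·α·ΔT = 217.0×10³ MPa × 13.9×10⁻⁶ × 129.4 = 389 MPa (compressive).

389 MPa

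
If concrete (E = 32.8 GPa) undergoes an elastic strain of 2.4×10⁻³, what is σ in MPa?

σ = E·ε = 32800 MPa × 2.4×10⁻³ = 78.7 MPa.

78.7 MPa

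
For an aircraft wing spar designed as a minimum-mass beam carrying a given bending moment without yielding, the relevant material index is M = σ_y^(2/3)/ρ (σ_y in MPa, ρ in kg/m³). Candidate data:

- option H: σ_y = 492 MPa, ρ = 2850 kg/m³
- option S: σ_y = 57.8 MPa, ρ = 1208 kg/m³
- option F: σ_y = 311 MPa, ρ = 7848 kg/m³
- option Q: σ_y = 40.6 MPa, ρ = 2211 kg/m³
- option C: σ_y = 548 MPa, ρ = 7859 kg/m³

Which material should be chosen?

Computing M directly (units already consistent):
  option H: M = 21.9×10⁻³
  option S: M = 12.4×10⁻³
  option C: M = 8.52×10⁻³
  option F: M = 5.85×10⁻³
  option Q: M = 5.34×10⁻³
The maximum is for option H.

option H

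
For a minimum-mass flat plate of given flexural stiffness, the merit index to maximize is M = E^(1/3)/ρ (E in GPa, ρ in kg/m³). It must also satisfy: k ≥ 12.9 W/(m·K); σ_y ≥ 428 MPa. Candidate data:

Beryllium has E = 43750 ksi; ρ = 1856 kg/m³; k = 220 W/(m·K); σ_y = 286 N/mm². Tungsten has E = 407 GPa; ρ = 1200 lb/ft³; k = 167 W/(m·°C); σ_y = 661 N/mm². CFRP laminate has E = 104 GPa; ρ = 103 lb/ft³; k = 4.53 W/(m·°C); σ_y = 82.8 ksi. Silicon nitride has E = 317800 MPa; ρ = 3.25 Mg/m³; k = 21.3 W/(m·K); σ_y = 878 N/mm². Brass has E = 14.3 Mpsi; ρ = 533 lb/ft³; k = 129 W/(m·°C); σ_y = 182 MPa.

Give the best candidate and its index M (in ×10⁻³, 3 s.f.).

silicon nitride, M = 2.10×10⁻³

Screen on constraints: k ≥ 12.9 W/(m·K); σ_y ≥ 428 MPa. Survivors: tungsten, silicon nitride.
In SI units:
  tungsten: E = 407.0 GPa, ρ = 19220 kg/m³
  silicon nitride: E = 317.8 GPa, ρ = 3250 kg/m³
  silicon nitride: M = 2.10×10⁻³
  tungsten: M = 0.386×10⁻³
Silicon nitride ranks first.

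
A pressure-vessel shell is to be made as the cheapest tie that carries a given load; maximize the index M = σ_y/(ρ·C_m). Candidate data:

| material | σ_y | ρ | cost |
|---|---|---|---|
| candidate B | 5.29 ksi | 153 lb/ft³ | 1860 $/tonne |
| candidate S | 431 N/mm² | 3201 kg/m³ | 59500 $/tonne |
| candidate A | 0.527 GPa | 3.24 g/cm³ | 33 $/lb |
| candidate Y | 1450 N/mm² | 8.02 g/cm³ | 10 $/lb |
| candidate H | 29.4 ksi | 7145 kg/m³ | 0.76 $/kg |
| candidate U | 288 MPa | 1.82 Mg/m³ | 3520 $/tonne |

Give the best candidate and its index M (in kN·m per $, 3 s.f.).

Putting every candidate on a common basis:
  candidate B: σ_y = 36.47 MPa, ρ = 2451 kg/m³, cost = 1.860 $/kg
  candidate S: σ_y = 431.0 MPa, ρ = 3201 kg/m³, cost = 59.50 $/kg
  candidate A: σ_y = 527.0 MPa, ρ = 3240 kg/m³, cost = 72.75 $/kg
  candidate Y: σ_y = 1450 MPa, ρ = 8020 kg/m³, cost = 22.05 $/kg
  candidate H: σ_y = 202.7 MPa, ρ = 7145 kg/m³, cost = 0.7600 $/kg
  candidate U: σ_y = 288.0 MPa, ρ = 1820 kg/m³, cost = 3.520 $/kg
  candidate U: M = 45.0 kN·m per $
  candidate H: M = 37.3 kN·m per $
  candidate Y: M = 8.20 kN·m per $
  candidate B: M = 8.00 kN·m per $
  candidate S: M = 2.26 kN·m per $
  candidate A: M = 2.24 kN·m per $
Candidate U has the largest M.

candidate U, M = 45.0 kN·m per $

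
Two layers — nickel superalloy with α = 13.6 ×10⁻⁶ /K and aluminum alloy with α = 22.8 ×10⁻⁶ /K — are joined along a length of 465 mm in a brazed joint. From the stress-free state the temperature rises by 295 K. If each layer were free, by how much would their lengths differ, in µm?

Δα = |13.6 − 22.8|×10⁻⁶/K = 9.20×10⁻⁶/K.
ΔL_mismatch = Δα·L·ΔT = 9.20×10⁻⁶ × 465.0 mm × 295.0 K = 1260 µm.

1260 µm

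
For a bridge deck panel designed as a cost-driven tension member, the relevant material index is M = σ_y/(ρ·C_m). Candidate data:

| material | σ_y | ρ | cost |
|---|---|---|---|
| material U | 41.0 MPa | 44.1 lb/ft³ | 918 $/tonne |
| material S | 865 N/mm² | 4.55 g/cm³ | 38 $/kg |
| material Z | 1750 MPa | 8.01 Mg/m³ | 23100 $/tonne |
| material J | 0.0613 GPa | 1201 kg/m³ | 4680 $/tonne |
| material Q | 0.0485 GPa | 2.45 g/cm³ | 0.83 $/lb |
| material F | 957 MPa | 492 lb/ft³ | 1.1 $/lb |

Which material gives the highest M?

Putting every candidate on a common basis:
  material U: σ_y = 41.00 MPa, ρ = 706.4 kg/m³, cost = 0.9180 $/kg
  material S: σ_y = 865.0 MPa, ρ = 4550 kg/m³, cost = 38.00 $/kg
  material Z: σ_y = 1750 MPa, ρ = 8010 kg/m³, cost = 23.10 $/kg
  material J: σ_y = 61.30 MPa, ρ = 1201 kg/m³, cost = 4.680 $/kg
  material Q: σ_y = 48.50 MPa, ρ = 2450 kg/m³, cost = 1.830 $/kg
  material F: σ_y = 957.0 MPa, ρ = 7881 kg/m³, cost = 2.425 $/kg
  material U: M = 63.2 kN·m per $
  material F: M = 50.1 kN·m per $
  material J: M = 10.9 kN·m per $
  material Q: M = 10.8 kN·m per $
  material Z: M = 9.46 kN·m per $
  material S: M = 5.00 kN·m per $
Material U has the largest M.

material U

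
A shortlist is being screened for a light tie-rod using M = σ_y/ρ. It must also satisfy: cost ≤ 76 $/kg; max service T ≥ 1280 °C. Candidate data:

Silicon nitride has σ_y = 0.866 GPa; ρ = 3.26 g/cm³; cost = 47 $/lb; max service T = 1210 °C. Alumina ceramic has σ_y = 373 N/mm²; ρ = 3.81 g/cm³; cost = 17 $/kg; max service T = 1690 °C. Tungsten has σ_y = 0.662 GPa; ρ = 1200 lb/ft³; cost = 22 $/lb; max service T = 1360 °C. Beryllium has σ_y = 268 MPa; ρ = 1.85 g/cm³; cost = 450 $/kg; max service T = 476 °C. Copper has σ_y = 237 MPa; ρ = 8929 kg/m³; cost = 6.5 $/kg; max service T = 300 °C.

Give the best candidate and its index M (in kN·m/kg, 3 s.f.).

alumina ceramic, M = 97.9 kN·m/kg

Screen on constraints: cost ≤ 76 $/kg; max service T ≥ 1280 °C. Survivors: alumina ceramic, tungsten.
In SI units:
  alumina ceramic: σ_y = 373.0 MPa, ρ = 3810 kg/m³
  tungsten: σ_y = 662.0 MPa, ρ = 19220 kg/m³
  alumina ceramic: M = 97.9 kN·m/kg
  tungsten: M = 34.4 kN·m/kg
Highest index: alumina ceramic.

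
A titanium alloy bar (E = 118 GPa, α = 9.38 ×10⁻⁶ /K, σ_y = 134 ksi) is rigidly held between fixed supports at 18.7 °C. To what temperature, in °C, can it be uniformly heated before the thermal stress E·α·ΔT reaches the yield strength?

σ_y = 134 ksi = 923.9 MPa.
E·α·ΔT = 923.9 MPa ⇒ ΔT = 923.9 / (118.0×10³ × 9.38×10⁻⁶) = 834.7 K.
T = 18.7 + 834.7 = 853.4 °C.

853 °C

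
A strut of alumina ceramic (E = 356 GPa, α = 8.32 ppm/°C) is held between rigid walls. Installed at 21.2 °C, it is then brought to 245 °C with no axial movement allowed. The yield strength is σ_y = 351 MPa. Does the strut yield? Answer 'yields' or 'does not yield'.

yields

ΔT = 223.8 K. Constrained thermal stress σ = E·α·ΔT = 356.0×10³ MPa × 8.32×10⁻⁶ × 223.8 = 663 MPa (compressive).
Compare to σ_y = 351 MPa: σ ≥ σ_y, so it yields.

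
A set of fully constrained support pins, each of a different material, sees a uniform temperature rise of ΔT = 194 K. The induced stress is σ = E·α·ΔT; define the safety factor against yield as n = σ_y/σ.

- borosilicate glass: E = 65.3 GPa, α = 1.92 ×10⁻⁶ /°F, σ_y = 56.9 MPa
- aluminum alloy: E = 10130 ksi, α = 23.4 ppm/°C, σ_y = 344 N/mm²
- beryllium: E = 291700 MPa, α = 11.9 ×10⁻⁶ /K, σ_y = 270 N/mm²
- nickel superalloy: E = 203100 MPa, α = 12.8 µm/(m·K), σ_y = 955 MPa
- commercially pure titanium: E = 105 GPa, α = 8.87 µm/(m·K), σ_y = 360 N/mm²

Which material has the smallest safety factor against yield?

With everything in SI (GPa, ×10⁻⁶/K, MPa):
  borosilicate glass: E = 65.30, α = 3.46, σ_y = 56.90 → σ = 43.8 MPa, n = 1.30
  aluminum alloy: E = 69.84, α = 23.4, σ_y = 344.0 → σ = 317 MPa, n = 1.08
  beryllium: E = 291.7, α = 11.9, σ_y = 270.0 → σ = 673 MPa, n = 0.401
  nickel superalloy: E = 203.1, α = 12.8, σ_y = 955.0 → σ = 504 MPa, n = 1.89
  commercially pure titanium: E = 105.0, α = 8.87, σ_y = 360.0 → σ = 181 MPa, n = 1.99
Smallest n: beryllium with n = 0.401.

beryllium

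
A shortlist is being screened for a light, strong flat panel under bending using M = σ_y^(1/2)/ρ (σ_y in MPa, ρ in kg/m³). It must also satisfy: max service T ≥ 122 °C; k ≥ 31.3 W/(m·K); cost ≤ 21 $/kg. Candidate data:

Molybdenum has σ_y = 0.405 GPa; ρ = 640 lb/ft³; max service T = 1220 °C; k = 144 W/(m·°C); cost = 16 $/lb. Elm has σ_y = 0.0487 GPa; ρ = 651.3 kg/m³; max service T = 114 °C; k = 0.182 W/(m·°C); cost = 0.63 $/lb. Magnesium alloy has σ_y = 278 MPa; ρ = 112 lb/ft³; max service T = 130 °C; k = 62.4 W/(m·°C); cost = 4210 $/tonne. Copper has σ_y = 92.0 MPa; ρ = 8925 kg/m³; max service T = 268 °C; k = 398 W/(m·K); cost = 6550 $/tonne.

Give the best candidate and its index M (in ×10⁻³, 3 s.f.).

magnesium alloy, M = 9.29×10⁻³

Screen on constraints: max service T ≥ 122 °C; k ≥ 31.3 W/(m·K); cost ≤ 21 $/kg. Survivors: magnesium alloy, copper.
In SI units:
  magnesium alloy: σ_y = 278.0 MPa, ρ = 1794 kg/m³
  copper: σ_y = 92.00 MPa, ρ = 8925 kg/m³
  magnesium alloy: M = 9.29×10⁻³
  copper: M = 1.07×10⁻³
Magnesium alloy ranks first.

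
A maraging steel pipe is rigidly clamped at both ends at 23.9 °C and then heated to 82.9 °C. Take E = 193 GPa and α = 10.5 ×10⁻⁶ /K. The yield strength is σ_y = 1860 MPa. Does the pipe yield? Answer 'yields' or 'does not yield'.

does not yield

ΔT = 59.00 K. Constrained thermal stress σ = E·α·ΔT = 193.0×10³ MPa × 10.5×10⁻⁶ × 59.00 = 120 MPa (compressive).
Compare to σ_y = 1860 MPa: σ < σ_y, so it does not yield.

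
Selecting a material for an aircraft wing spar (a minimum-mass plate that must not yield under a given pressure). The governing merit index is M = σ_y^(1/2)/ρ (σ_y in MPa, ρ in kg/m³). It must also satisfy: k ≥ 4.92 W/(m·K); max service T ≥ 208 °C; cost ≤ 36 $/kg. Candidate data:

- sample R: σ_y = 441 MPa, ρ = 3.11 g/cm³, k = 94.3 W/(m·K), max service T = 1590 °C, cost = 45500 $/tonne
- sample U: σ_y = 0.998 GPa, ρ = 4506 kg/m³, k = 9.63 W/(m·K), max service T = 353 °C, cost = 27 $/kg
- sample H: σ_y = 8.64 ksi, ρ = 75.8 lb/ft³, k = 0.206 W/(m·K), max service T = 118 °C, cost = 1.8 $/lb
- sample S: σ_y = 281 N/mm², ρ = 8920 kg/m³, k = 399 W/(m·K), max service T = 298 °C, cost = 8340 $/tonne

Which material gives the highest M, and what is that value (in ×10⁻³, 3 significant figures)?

sample U, M = 7.01×10⁻³

Screen on constraints: k ≥ 4.92 W/(m·K); max service T ≥ 208 °C; cost ≤ 36 $/kg. Survivors: sample U, sample S.
After converting to SI:
  sample U: σ_y = 998.0 MPa, ρ = 4506 kg/m³
  sample S: σ_y = 281.0 MPa, ρ = 8920 kg/m³
  sample U: M = 7.01×10⁻³
  sample S: M = 1.88×10⁻³
Sample U ranks first.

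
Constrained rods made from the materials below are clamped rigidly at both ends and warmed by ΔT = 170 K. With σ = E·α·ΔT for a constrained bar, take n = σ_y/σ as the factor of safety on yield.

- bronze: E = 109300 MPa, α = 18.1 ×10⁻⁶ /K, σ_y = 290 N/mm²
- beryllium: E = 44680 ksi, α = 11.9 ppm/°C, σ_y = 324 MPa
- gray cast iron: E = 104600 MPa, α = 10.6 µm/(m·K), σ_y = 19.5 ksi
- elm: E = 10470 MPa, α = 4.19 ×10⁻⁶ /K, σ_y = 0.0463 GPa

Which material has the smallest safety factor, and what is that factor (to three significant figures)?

Per material, after unit conversion:
  bronze: E = 109.3, α = 18.1, σ_y = 290.0 → σ = 336 MPa, n = 0.862
  beryllium: E = 308.1, α = 11.9, σ_y = 324.0 → σ = 623 MPa, n = 0.520
  gray cast iron: E = 104.6, α = 10.6, σ_y = 134.4 → σ = 188 MPa, n = 0.713
  elm: E = 10.47, α = 4.19, σ_y = 46.30 → σ = 7.46 MPa, n = 6.21
Smallest n: beryllium with n = 0.520.

beryllium, n = 0.520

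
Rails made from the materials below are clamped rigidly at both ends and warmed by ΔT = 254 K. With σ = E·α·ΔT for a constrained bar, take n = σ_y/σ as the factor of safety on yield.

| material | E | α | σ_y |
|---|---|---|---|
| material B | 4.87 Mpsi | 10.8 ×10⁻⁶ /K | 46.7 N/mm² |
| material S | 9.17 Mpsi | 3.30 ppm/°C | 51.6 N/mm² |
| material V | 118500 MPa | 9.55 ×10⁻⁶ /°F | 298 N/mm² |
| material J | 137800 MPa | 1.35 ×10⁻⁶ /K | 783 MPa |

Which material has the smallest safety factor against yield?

material B

In consistent units (E in GPa, α in ×10⁻⁶/K, σ_y in MPa):
  material B: E = 33.58, α = 10.8, σ_y = 46.70 → σ = 92.1 MPa, n = 0.507
  material S: E = 63.22, α = 3.30, σ_y = 51.60 → σ = 53.0 MPa, n = 0.974
  material V: E = 118.5, α = 17.2, σ_y = 298.0 → σ = 517 MPa, n = 0.576
  material J: E = 137.8, α = 1.35, σ_y = 783.0 → σ = 47.3 MPa, n = 16.6
Material B has the lowest safety factor, n = 0.507.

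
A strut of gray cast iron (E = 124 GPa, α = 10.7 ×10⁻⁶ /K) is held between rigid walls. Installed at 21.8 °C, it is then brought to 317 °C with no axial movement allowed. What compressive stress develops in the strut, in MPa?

392 MPa

ΔT = 295.2 K. Constrained thermal stress σ = E·α·ΔT = 124.0×10³ MPa × 10.7×10⁻⁶ × 295.2 = 392 MPa (compressive).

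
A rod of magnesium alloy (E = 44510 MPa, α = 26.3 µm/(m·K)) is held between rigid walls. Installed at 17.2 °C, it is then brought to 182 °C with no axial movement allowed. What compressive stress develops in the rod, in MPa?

193 MPa

E = 44510 MPa = 44.51 GPa.
ΔT = 164.8 K. Constrained thermal stress σ = E·α·ΔT = 44.51×10³ MPa × 26.3×10⁻⁶ × 164.8 = 193 MPa (compressive).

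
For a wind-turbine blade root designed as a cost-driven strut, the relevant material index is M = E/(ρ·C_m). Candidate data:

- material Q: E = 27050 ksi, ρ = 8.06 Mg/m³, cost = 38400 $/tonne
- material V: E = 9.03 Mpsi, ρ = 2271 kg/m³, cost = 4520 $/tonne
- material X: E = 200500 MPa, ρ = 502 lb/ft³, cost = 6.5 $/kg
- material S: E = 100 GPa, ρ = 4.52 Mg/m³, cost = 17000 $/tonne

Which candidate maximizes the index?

Convert each candidate to consistent units, then evaluate M:
  material Q: E = 186.5 GPa, ρ = 8060 kg/m³, cost = 38.40 $/kg
  material V: E = 62.26 GPa, ρ = 2271 kg/m³, cost = 4.520 $/kg
  material X: E = 200.5 GPa, ρ = 8041 kg/m³, cost = 6.500 $/kg
  material S: E = 100.0 GPa, ρ = 4520 kg/m³, cost = 17.00 $/kg
  material V: M = 6.07 MN·m per $
  material X: M = 3.84 MN·m per $
  material S: M = 1.30 MN·m per $
  material Q: M = 0.603 MN·m per $
Material V has the largest M.

material V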